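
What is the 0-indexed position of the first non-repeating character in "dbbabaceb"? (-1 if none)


Input: dbbabaceb
Character frequencies:
  'a': 2
  'b': 4
  'c': 1
  'd': 1
  'e': 1
Scanning left to right for freq == 1:
  Position 0 ('d'): unique! => answer = 0

0


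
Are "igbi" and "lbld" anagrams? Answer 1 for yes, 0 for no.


Strings: "igbi", "lbld"
Sorted first:  bgii
Sorted second: bdll
Differ at position 1: 'g' vs 'd' => not anagrams

0


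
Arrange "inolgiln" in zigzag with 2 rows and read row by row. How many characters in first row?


Zigzag "inolgiln" into 2 rows:
Placing characters:
  'i' => row 0
  'n' => row 1
  'o' => row 0
  'l' => row 1
  'g' => row 0
  'i' => row 1
  'l' => row 0
  'n' => row 1
Rows:
  Row 0: "iogl"
  Row 1: "nlin"
First row length: 4

4


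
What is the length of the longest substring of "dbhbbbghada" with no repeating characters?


Input: "dbhbbbghada"
Sliding window (track last position of each char):
  Position 0 ('d'): window [0,0] length 1 -- new best
  Position 1 ('b'): window [0,1] length 2 -- new best
  Position 2 ('h'): window [0,2] length 3 -- new best
  Position 3 ('b'): repeat (last at 1), move window start to 2
  Position 3 ('b'): window [2,3] length 2
  Position 4 ('b'): repeat (last at 3), move window start to 4
  Position 4 ('b'): window [4,4] length 1
  Position 5 ('b'): repeat (last at 4), move window start to 5
  Position 5 ('b'): window [5,5] length 1
  Position 6 ('g'): window [5,6] length 2
  Position 7 ('h'): window [5,7] length 3
  Position 8 ('a'): window [5,8] length 4 -- new best
  Position 9 ('d'): window [5,9] length 5 -- new best
  Position 10 ('a'): repeat (last at 8), move window start to 9
  Position 10 ('a'): window [9,10] length 2
Longest substring with no repeats: "bghad" with length 5

5


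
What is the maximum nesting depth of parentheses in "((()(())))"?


Input: "((()(())))"
Tracking depth:
  Position 0 '(': depth becomes 1
  Position 1 '(': depth becomes 2
  Position 2 '(': depth becomes 3
  Position 3 ')': depth becomes 2
  Position 4 '(': depth becomes 3
  Position 5 '(': depth becomes 4
  Position 6 ')': depth becomes 3
  Position 7 ')': depth becomes 2
  Position 8 ')': depth becomes 1
  Position 9 ')': depth becomes 0
Maximum depth reached: 4

4


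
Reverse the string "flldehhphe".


Input: flldehhphe
Reading characters right to left:
  Position 9: 'e'
  Position 8: 'h'
  Position 7: 'p'
  Position 6: 'h'
  Position 5: 'h'
  Position 4: 'e'
  Position 3: 'd'
  Position 2: 'l'
  Position 1: 'l'
  Position 0: 'f'
Reversed: ehphhedllf

ehphhedllf


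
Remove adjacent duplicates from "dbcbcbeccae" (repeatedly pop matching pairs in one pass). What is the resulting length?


Input: dbcbcbeccae
Stack-based adjacent duplicate removal:
  Read 'd': push. Stack: d
  Read 'b': push. Stack: db
  Read 'c': push. Stack: dbc
  Read 'b': push. Stack: dbcb
  Read 'c': push. Stack: dbcbc
  Read 'b': push. Stack: dbcbcb
  Read 'e': push. Stack: dbcbcbe
  Read 'c': push. Stack: dbcbcbec
  Read 'c': matches stack top 'c' => pop. Stack: dbcbcbe
  Read 'a': push. Stack: dbcbcbea
  Read 'e': push. Stack: dbcbcbeae
Final stack: "dbcbcbeae" (length 9)

9


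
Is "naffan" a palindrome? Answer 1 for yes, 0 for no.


Input: naffan
Reversed: naffan
  Compare pos 0 ('n') with pos 5 ('n'): match
  Compare pos 1 ('a') with pos 4 ('a'): match
  Compare pos 2 ('f') with pos 3 ('f'): match
Result: palindrome

1


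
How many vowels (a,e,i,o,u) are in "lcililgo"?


Input: lcililgo
Checking each character:
  'l' at position 0: consonant
  'c' at position 1: consonant
  'i' at position 2: vowel (running total: 1)
  'l' at position 3: consonant
  'i' at position 4: vowel (running total: 2)
  'l' at position 5: consonant
  'g' at position 6: consonant
  'o' at position 7: vowel (running total: 3)
Total vowels: 3

3


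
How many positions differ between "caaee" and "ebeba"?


Comparing "caaee" and "ebeba" position by position:
  Position 0: 'c' vs 'e' => DIFFER
  Position 1: 'a' vs 'b' => DIFFER
  Position 2: 'a' vs 'e' => DIFFER
  Position 3: 'e' vs 'b' => DIFFER
  Position 4: 'e' vs 'a' => DIFFER
Positions that differ: 5

5


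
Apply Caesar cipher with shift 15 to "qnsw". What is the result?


Caesar cipher: shift "qnsw" by 15
  'q' (pos 16) + 15 = pos 5 = 'f'
  'n' (pos 13) + 15 = pos 2 = 'c'
  's' (pos 18) + 15 = pos 7 = 'h'
  'w' (pos 22) + 15 = pos 11 = 'l'
Result: fchl

fchl


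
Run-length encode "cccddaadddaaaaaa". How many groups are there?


Input: cccddaadddaaaaaa
Scanning for consecutive runs:
  Group 1: 'c' x 3 (positions 0-2)
  Group 2: 'd' x 2 (positions 3-4)
  Group 3: 'a' x 2 (positions 5-6)
  Group 4: 'd' x 3 (positions 7-9)
  Group 5: 'a' x 6 (positions 10-15)
Total groups: 5

5


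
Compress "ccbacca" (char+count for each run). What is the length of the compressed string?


Input: ccbacca
Runs:
  'c' x 2 => "c2"
  'b' x 1 => "b1"
  'a' x 1 => "a1"
  'c' x 2 => "c2"
  'a' x 1 => "a1"
Compressed: "c2b1a1c2a1"
Compressed length: 10

10


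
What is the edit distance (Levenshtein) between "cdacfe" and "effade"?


Computing edit distance: "cdacfe" -> "effade"
DP table:
           e    f    f    a    d    e
      0    1    2    3    4    5    6
  c   1    1    2    3    4    5    6
  d   2    2    2    3    4    4    5
  a   3    3    3    3    3    4    5
  c   4    4    4    4    4    4    5
  f   5    5    4    4    5    5    5
  e   6    5    5    5    5    6    5
Edit distance = dp[6][6] = 5

5


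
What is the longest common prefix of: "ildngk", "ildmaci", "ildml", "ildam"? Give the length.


Words: ildngk, ildmaci, ildml, ildam
  Position 0: all 'i' => match
  Position 1: all 'l' => match
  Position 2: all 'd' => match
  Position 3: ('n', 'm', 'm', 'a') => mismatch, stop
LCP = "ild" (length 3)

3


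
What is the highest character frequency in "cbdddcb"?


Input: cbdddcb
Character counts:
  'b': 2
  'c': 2
  'd': 3
Maximum frequency: 3

3


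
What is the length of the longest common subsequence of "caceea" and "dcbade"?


LCS of "caceea" and "dcbade"
DP table:
           d    c    b    a    d    e
      0    0    0    0    0    0    0
  c   0    0    1    1    1    1    1
  a   0    0    1    1    2    2    2
  c   0    0    1    1    2    2    2
  e   0    0    1    1    2    2    3
  e   0    0    1    1    2    2    3
  a   0    0    1    1    2    2    3
LCS length = dp[6][6] = 3

3


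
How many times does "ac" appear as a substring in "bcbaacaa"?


Searching for "ac" in "bcbaacaa"
Scanning each position:
  Position 0: "bc" => no
  Position 1: "cb" => no
  Position 2: "ba" => no
  Position 3: "aa" => no
  Position 4: "ac" => MATCH
  Position 5: "ca" => no
  Position 6: "aa" => no
Total occurrences: 1

1


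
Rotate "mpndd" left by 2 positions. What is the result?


Input: "mpndd", rotate left by 2
First 2 characters: "mp"
Remaining characters: "ndd"
Concatenate remaining + first: "ndd" + "mp" = "nddmp"

nddmp


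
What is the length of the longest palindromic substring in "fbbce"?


Input: "fbbce"
Checking substrings for palindromes:
  [1:3] "bb" (len 2) => palindrome
Longest palindromic substring: "bb" with length 2

2


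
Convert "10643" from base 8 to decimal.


Input: "10643" in base 8
Positional expansion:
  Digit '1' (value 1) x 8^4 = 4096
  Digit '0' (value 0) x 8^3 = 0
  Digit '6' (value 6) x 8^2 = 384
  Digit '4' (value 4) x 8^1 = 32
  Digit '3' (value 3) x 8^0 = 3
Sum = 4515

4515


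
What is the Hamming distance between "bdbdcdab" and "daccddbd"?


Comparing "bdbdcdab" and "daccddbd" position by position:
  Position 0: 'b' vs 'd' => differ
  Position 1: 'd' vs 'a' => differ
  Position 2: 'b' vs 'c' => differ
  Position 3: 'd' vs 'c' => differ
  Position 4: 'c' vs 'd' => differ
  Position 5: 'd' vs 'd' => same
  Position 6: 'a' vs 'b' => differ
  Position 7: 'b' vs 'd' => differ
Total differences (Hamming distance): 7

7


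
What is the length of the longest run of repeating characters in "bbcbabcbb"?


Input: "bbcbabcbb"
Scanning for longest run:
  Position 1 ('b'): continues run of 'b', length=2
  Position 2 ('c'): new char, reset run to 1
  Position 3 ('b'): new char, reset run to 1
  Position 4 ('a'): new char, reset run to 1
  Position 5 ('b'): new char, reset run to 1
  Position 6 ('c'): new char, reset run to 1
  Position 7 ('b'): new char, reset run to 1
  Position 8 ('b'): continues run of 'b', length=2
Longest run: 'b' with length 2

2


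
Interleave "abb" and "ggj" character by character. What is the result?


Interleaving "abb" and "ggj":
  Position 0: 'a' from first, 'g' from second => "ag"
  Position 1: 'b' from first, 'g' from second => "bg"
  Position 2: 'b' from first, 'j' from second => "bj"
Result: agbgbj

agbgbj


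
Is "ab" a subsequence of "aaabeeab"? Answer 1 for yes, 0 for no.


Check if "ab" is a subsequence of "aaabeeab"
Greedy scan:
  Position 0 ('a'): matches sub[0] = 'a'
  Position 1 ('a'): no match needed
  Position 2 ('a'): no match needed
  Position 3 ('b'): matches sub[1] = 'b'
  Position 4 ('e'): no match needed
  Position 5 ('e'): no match needed
  Position 6 ('a'): no match needed
  Position 7 ('b'): no match needed
All 2 characters matched => is a subsequence

1


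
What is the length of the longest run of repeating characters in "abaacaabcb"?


Input: "abaacaabcb"
Scanning for longest run:
  Position 1 ('b'): new char, reset run to 1
  Position 2 ('a'): new char, reset run to 1
  Position 3 ('a'): continues run of 'a', length=2
  Position 4 ('c'): new char, reset run to 1
  Position 5 ('a'): new char, reset run to 1
  Position 6 ('a'): continues run of 'a', length=2
  Position 7 ('b'): new char, reset run to 1
  Position 8 ('c'): new char, reset run to 1
  Position 9 ('b'): new char, reset run to 1
Longest run: 'a' with length 2

2


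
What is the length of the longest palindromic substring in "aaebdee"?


Input: "aaebdee"
Checking substrings for palindromes:
  [0:2] "aa" (len 2) => palindrome
  [5:7] "ee" (len 2) => palindrome
Longest palindromic substring: "aa" with length 2

2


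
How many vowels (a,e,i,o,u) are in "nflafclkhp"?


Input: nflafclkhp
Checking each character:
  'n' at position 0: consonant
  'f' at position 1: consonant
  'l' at position 2: consonant
  'a' at position 3: vowel (running total: 1)
  'f' at position 4: consonant
  'c' at position 5: consonant
  'l' at position 6: consonant
  'k' at position 7: consonant
  'h' at position 8: consonant
  'p' at position 9: consonant
Total vowels: 1

1


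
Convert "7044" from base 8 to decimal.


Input: "7044" in base 8
Positional expansion:
  Digit '7' (value 7) x 8^3 = 3584
  Digit '0' (value 0) x 8^2 = 0
  Digit '4' (value 4) x 8^1 = 32
  Digit '4' (value 4) x 8^0 = 4
Sum = 3620

3620


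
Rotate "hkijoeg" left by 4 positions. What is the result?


Input: "hkijoeg", rotate left by 4
First 4 characters: "hkij"
Remaining characters: "oeg"
Concatenate remaining + first: "oeg" + "hkij" = "oeghkij"

oeghkij


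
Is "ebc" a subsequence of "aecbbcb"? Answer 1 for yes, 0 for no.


Check if "ebc" is a subsequence of "aecbbcb"
Greedy scan:
  Position 0 ('a'): no match needed
  Position 1 ('e'): matches sub[0] = 'e'
  Position 2 ('c'): no match needed
  Position 3 ('b'): matches sub[1] = 'b'
  Position 4 ('b'): no match needed
  Position 5 ('c'): matches sub[2] = 'c'
  Position 6 ('b'): no match needed
All 3 characters matched => is a subsequence

1


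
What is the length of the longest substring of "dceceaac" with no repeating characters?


Input: "dceceaac"
Sliding window (track last position of each char):
  Position 0 ('d'): window [0,0] length 1 -- new best
  Position 1 ('c'): window [0,1] length 2 -- new best
  Position 2 ('e'): window [0,2] length 3 -- new best
  Position 3 ('c'): repeat (last at 1), move window start to 2
  Position 3 ('c'): window [2,3] length 2
  Position 4 ('e'): repeat (last at 2), move window start to 3
  Position 4 ('e'): window [3,4] length 2
  Position 5 ('a'): window [3,5] length 3
  Position 6 ('a'): repeat (last at 5), move window start to 6
  Position 6 ('a'): window [6,6] length 1
  Position 7 ('c'): window [6,7] length 2
Longest substring with no repeats: "dce" with length 3

3


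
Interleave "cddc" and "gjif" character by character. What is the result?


Interleaving "cddc" and "gjif":
  Position 0: 'c' from first, 'g' from second => "cg"
  Position 1: 'd' from first, 'j' from second => "dj"
  Position 2: 'd' from first, 'i' from second => "di"
  Position 3: 'c' from first, 'f' from second => "cf"
Result: cgdjdicf

cgdjdicf


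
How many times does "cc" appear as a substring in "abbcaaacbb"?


Searching for "cc" in "abbcaaacbb"
Scanning each position:
  Position 0: "ab" => no
  Position 1: "bb" => no
  Position 2: "bc" => no
  Position 3: "ca" => no
  Position 4: "aa" => no
  Position 5: "aa" => no
  Position 6: "ac" => no
  Position 7: "cb" => no
  Position 8: "bb" => no
Total occurrences: 0

0


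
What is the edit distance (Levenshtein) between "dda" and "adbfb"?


Computing edit distance: "dda" -> "adbfb"
DP table:
           a    d    b    f    b
      0    1    2    3    4    5
  d   1    1    1    2    3    4
  d   2    2    1    2    3    4
  a   3    2    2    2    3    4
Edit distance = dp[3][5] = 4

4


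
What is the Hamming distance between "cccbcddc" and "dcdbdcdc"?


Comparing "cccbcddc" and "dcdbdcdc" position by position:
  Position 0: 'c' vs 'd' => differ
  Position 1: 'c' vs 'c' => same
  Position 2: 'c' vs 'd' => differ
  Position 3: 'b' vs 'b' => same
  Position 4: 'c' vs 'd' => differ
  Position 5: 'd' vs 'c' => differ
  Position 6: 'd' vs 'd' => same
  Position 7: 'c' vs 'c' => same
Total differences (Hamming distance): 4

4


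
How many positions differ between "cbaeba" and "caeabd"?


Comparing "cbaeba" and "caeabd" position by position:
  Position 0: 'c' vs 'c' => same
  Position 1: 'b' vs 'a' => DIFFER
  Position 2: 'a' vs 'e' => DIFFER
  Position 3: 'e' vs 'a' => DIFFER
  Position 4: 'b' vs 'b' => same
  Position 5: 'a' vs 'd' => DIFFER
Positions that differ: 4

4


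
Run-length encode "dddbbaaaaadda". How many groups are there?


Input: dddbbaaaaadda
Scanning for consecutive runs:
  Group 1: 'd' x 3 (positions 0-2)
  Group 2: 'b' x 2 (positions 3-4)
  Group 3: 'a' x 5 (positions 5-9)
  Group 4: 'd' x 2 (positions 10-11)
  Group 5: 'a' x 1 (positions 12-12)
Total groups: 5

5


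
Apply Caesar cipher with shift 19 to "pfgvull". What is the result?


Caesar cipher: shift "pfgvull" by 19
  'p' (pos 15) + 19 = pos 8 = 'i'
  'f' (pos 5) + 19 = pos 24 = 'y'
  'g' (pos 6) + 19 = pos 25 = 'z'
  'v' (pos 21) + 19 = pos 14 = 'o'
  'u' (pos 20) + 19 = pos 13 = 'n'
  'l' (pos 11) + 19 = pos 4 = 'e'
  'l' (pos 11) + 19 = pos 4 = 'e'
Result: iyzonee

iyzonee


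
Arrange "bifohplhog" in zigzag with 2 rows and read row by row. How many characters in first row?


Zigzag "bifohplhog" into 2 rows:
Placing characters:
  'b' => row 0
  'i' => row 1
  'f' => row 0
  'o' => row 1
  'h' => row 0
  'p' => row 1
  'l' => row 0
  'h' => row 1
  'o' => row 0
  'g' => row 1
Rows:
  Row 0: "bfhlo"
  Row 1: "iophg"
First row length: 5

5


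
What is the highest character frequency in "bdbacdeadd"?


Input: bdbacdeadd
Character counts:
  'a': 2
  'b': 2
  'c': 1
  'd': 4
  'e': 1
Maximum frequency: 4

4


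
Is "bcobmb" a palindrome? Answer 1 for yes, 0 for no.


Input: bcobmb
Reversed: bmbocb
  Compare pos 0 ('b') with pos 5 ('b'): match
  Compare pos 1 ('c') with pos 4 ('m'): MISMATCH
  Compare pos 2 ('o') with pos 3 ('b'): MISMATCH
Result: not a palindrome

0


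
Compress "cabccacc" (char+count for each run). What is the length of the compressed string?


Input: cabccacc
Runs:
  'c' x 1 => "c1"
  'a' x 1 => "a1"
  'b' x 1 => "b1"
  'c' x 2 => "c2"
  'a' x 1 => "a1"
  'c' x 2 => "c2"
Compressed: "c1a1b1c2a1c2"
Compressed length: 12

12


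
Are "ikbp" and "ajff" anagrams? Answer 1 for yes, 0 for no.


Strings: "ikbp", "ajff"
Sorted first:  bikp
Sorted second: affj
Differ at position 0: 'b' vs 'a' => not anagrams

0


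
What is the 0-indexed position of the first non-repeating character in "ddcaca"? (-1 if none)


Input: ddcaca
Character frequencies:
  'a': 2
  'c': 2
  'd': 2
Scanning left to right for freq == 1:
  Position 0 ('d'): freq=2, skip
  Position 1 ('d'): freq=2, skip
  Position 2 ('c'): freq=2, skip
  Position 3 ('a'): freq=2, skip
  Position 4 ('c'): freq=2, skip
  Position 5 ('a'): freq=2, skip
  No unique character found => answer = -1

-1


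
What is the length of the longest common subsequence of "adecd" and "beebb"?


LCS of "adecd" and "beebb"
DP table:
           b    e    e    b    b
      0    0    0    0    0    0
  a   0    0    0    0    0    0
  d   0    0    0    0    0    0
  e   0    0    1    1    1    1
  c   0    0    1    1    1    1
  d   0    0    1    1    1    1
LCS length = dp[5][5] = 1

1


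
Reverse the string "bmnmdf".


Input: bmnmdf
Reading characters right to left:
  Position 5: 'f'
  Position 4: 'd'
  Position 3: 'm'
  Position 2: 'n'
  Position 1: 'm'
  Position 0: 'b'
Reversed: fdmnmb

fdmnmb


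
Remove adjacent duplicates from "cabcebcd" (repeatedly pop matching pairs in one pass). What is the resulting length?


Input: cabcebcd
Stack-based adjacent duplicate removal:
  Read 'c': push. Stack: c
  Read 'a': push. Stack: ca
  Read 'b': push. Stack: cab
  Read 'c': push. Stack: cabc
  Read 'e': push. Stack: cabce
  Read 'b': push. Stack: cabceb
  Read 'c': push. Stack: cabcebc
  Read 'd': push. Stack: cabcebcd
Final stack: "cabcebcd" (length 8)

8


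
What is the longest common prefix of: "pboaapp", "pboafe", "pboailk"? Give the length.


Words: pboaapp, pboafe, pboailk
  Position 0: all 'p' => match
  Position 1: all 'b' => match
  Position 2: all 'o' => match
  Position 3: all 'a' => match
  Position 4: ('a', 'f', 'i') => mismatch, stop
LCP = "pboa" (length 4)

4


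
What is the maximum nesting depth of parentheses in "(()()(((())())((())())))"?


Input: "(()()(((())())((())())))"
Tracking depth:
  Position 0 '(': depth becomes 1
  Position 1 '(': depth becomes 2
  Position 2 ')': depth becomes 1
  Position 3 '(': depth becomes 2
  Position 4 ')': depth becomes 1
  Position 5 '(': depth becomes 2
  Position 6 '(': depth becomes 3
  Position 7 '(': depth becomes 4
  Position 8 '(': depth becomes 5
  Position 9 ')': depth becomes 4
  Position 10 ')': depth becomes 3
  Position 11 '(': depth becomes 4
  Position 12 ')': depth becomes 3
  Position 13 ')': depth becomes 2
  Position 14 '(': depth becomes 3
  Position 15 '(': depth becomes 4
  Position 16 '(': depth becomes 5
  Position 17 ')': depth becomes 4
  Position 18 ')': depth becomes 3
  Position 19 '(': depth becomes 4
  Position 20 ')': depth becomes 3
  Position 21 ')': depth becomes 2
  Position 22 ')': depth becomes 1
  Position 23 ')': depth becomes 0
Maximum depth reached: 5

5


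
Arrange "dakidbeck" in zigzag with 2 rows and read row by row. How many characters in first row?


Zigzag "dakidbeck" into 2 rows:
Placing characters:
  'd' => row 0
  'a' => row 1
  'k' => row 0
  'i' => row 1
  'd' => row 0
  'b' => row 1
  'e' => row 0
  'c' => row 1
  'k' => row 0
Rows:
  Row 0: "dkdek"
  Row 1: "aibc"
First row length: 5

5


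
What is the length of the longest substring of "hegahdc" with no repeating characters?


Input: "hegahdc"
Sliding window (track last position of each char):
  Position 0 ('h'): window [0,0] length 1 -- new best
  Position 1 ('e'): window [0,1] length 2 -- new best
  Position 2 ('g'): window [0,2] length 3 -- new best
  Position 3 ('a'): window [0,3] length 4 -- new best
  Position 4 ('h'): repeat (last at 0), move window start to 1
  Position 4 ('h'): window [1,4] length 4
  Position 5 ('d'): window [1,5] length 5 -- new best
  Position 6 ('c'): window [1,6] length 6 -- new best
Longest substring with no repeats: "egahdc" with length 6

6


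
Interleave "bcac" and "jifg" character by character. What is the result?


Interleaving "bcac" and "jifg":
  Position 0: 'b' from first, 'j' from second => "bj"
  Position 1: 'c' from first, 'i' from second => "ci"
  Position 2: 'a' from first, 'f' from second => "af"
  Position 3: 'c' from first, 'g' from second => "cg"
Result: bjciafcg

bjciafcg


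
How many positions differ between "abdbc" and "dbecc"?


Comparing "abdbc" and "dbecc" position by position:
  Position 0: 'a' vs 'd' => DIFFER
  Position 1: 'b' vs 'b' => same
  Position 2: 'd' vs 'e' => DIFFER
  Position 3: 'b' vs 'c' => DIFFER
  Position 4: 'c' vs 'c' => same
Positions that differ: 3

3


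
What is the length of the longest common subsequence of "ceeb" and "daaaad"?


LCS of "ceeb" and "daaaad"
DP table:
           d    a    a    a    a    d
      0    0    0    0    0    0    0
  c   0    0    0    0    0    0    0
  e   0    0    0    0    0    0    0
  e   0    0    0    0    0    0    0
  b   0    0    0    0    0    0    0
LCS length = dp[4][6] = 0

0


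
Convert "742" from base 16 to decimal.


Input: "742" in base 16
Positional expansion:
  Digit '7' (value 7) x 16^2 = 1792
  Digit '4' (value 4) x 16^1 = 64
  Digit '2' (value 2) x 16^0 = 2
Sum = 1858

1858


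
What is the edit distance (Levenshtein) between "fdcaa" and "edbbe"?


Computing edit distance: "fdcaa" -> "edbbe"
DP table:
           e    d    b    b    e
      0    1    2    3    4    5
  f   1    1    2    3    4    5
  d   2    2    1    2    3    4
  c   3    3    2    2    3    4
  a   4    4    3    3    3    4
  a   5    5    4    4    4    4
Edit distance = dp[5][5] = 4

4


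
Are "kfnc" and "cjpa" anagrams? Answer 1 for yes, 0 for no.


Strings: "kfnc", "cjpa"
Sorted first:  cfkn
Sorted second: acjp
Differ at position 0: 'c' vs 'a' => not anagrams

0


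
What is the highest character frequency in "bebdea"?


Input: bebdea
Character counts:
  'a': 1
  'b': 2
  'd': 1
  'e': 2
Maximum frequency: 2

2


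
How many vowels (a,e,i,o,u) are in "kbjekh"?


Input: kbjekh
Checking each character:
  'k' at position 0: consonant
  'b' at position 1: consonant
  'j' at position 2: consonant
  'e' at position 3: vowel (running total: 1)
  'k' at position 4: consonant
  'h' at position 5: consonant
Total vowels: 1

1


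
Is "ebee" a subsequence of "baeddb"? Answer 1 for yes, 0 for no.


Check if "ebee" is a subsequence of "baeddb"
Greedy scan:
  Position 0 ('b'): no match needed
  Position 1 ('a'): no match needed
  Position 2 ('e'): matches sub[0] = 'e'
  Position 3 ('d'): no match needed
  Position 4 ('d'): no match needed
  Position 5 ('b'): matches sub[1] = 'b'
Only matched 2/4 characters => not a subsequence

0


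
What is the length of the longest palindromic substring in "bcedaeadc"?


Input: "bcedaeadc"
Checking substrings for palindromes:
  [3:8] "daead" (len 5) => palindrome
  [4:7] "aea" (len 3) => palindrome
Longest palindromic substring: "daead" with length 5

5


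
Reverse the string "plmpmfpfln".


Input: plmpmfpfln
Reading characters right to left:
  Position 9: 'n'
  Position 8: 'l'
  Position 7: 'f'
  Position 6: 'p'
  Position 5: 'f'
  Position 4: 'm'
  Position 3: 'p'
  Position 2: 'm'
  Position 1: 'l'
  Position 0: 'p'
Reversed: nlfpfmpmlp

nlfpfmpmlp


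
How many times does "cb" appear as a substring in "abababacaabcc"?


Searching for "cb" in "abababacaabcc"
Scanning each position:
  Position 0: "ab" => no
  Position 1: "ba" => no
  Position 2: "ab" => no
  Position 3: "ba" => no
  Position 4: "ab" => no
  Position 5: "ba" => no
  Position 6: "ac" => no
  Position 7: "ca" => no
  Position 8: "aa" => no
  Position 9: "ab" => no
  Position 10: "bc" => no
  Position 11: "cc" => no
Total occurrences: 0

0


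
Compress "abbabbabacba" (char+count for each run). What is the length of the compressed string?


Input: abbabbabacba
Runs:
  'a' x 1 => "a1"
  'b' x 2 => "b2"
  'a' x 1 => "a1"
  'b' x 2 => "b2"
  'a' x 1 => "a1"
  'b' x 1 => "b1"
  'a' x 1 => "a1"
  'c' x 1 => "c1"
  'b' x 1 => "b1"
  'a' x 1 => "a1"
Compressed: "a1b2a1b2a1b1a1c1b1a1"
Compressed length: 20

20


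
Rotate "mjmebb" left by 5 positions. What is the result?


Input: "mjmebb", rotate left by 5
First 5 characters: "mjmeb"
Remaining characters: "b"
Concatenate remaining + first: "b" + "mjmeb" = "bmjmeb"

bmjmeb


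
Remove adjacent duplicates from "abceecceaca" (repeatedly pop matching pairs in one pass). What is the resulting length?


Input: abceecceaca
Stack-based adjacent duplicate removal:
  Read 'a': push. Stack: a
  Read 'b': push. Stack: ab
  Read 'c': push. Stack: abc
  Read 'e': push. Stack: abce
  Read 'e': matches stack top 'e' => pop. Stack: abc
  Read 'c': matches stack top 'c' => pop. Stack: ab
  Read 'c': push. Stack: abc
  Read 'e': push. Stack: abce
  Read 'a': push. Stack: abcea
  Read 'c': push. Stack: abceac
  Read 'a': push. Stack: abceaca
Final stack: "abceaca" (length 7)

7


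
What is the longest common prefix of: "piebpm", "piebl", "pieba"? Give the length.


Words: piebpm, piebl, pieba
  Position 0: all 'p' => match
  Position 1: all 'i' => match
  Position 2: all 'e' => match
  Position 3: all 'b' => match
  Position 4: ('p', 'l', 'a') => mismatch, stop
LCP = "pieb" (length 4)

4


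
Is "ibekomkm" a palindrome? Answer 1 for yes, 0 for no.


Input: ibekomkm
Reversed: mkmokebi
  Compare pos 0 ('i') with pos 7 ('m'): MISMATCH
  Compare pos 1 ('b') with pos 6 ('k'): MISMATCH
  Compare pos 2 ('e') with pos 5 ('m'): MISMATCH
  Compare pos 3 ('k') with pos 4 ('o'): MISMATCH
Result: not a palindrome

0


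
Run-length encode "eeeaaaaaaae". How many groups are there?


Input: eeeaaaaaaae
Scanning for consecutive runs:
  Group 1: 'e' x 3 (positions 0-2)
  Group 2: 'a' x 7 (positions 3-9)
  Group 3: 'e' x 1 (positions 10-10)
Total groups: 3

3


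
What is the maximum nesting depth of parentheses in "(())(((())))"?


Input: "(())(((())))"
Tracking depth:
  Position 0 '(': depth becomes 1
  Position 1 '(': depth becomes 2
  Position 2 ')': depth becomes 1
  Position 3 ')': depth becomes 0
  Position 4 '(': depth becomes 1
  Position 5 '(': depth becomes 2
  Position 6 '(': depth becomes 3
  Position 7 '(': depth becomes 4
  Position 8 ')': depth becomes 3
  Position 9 ')': depth becomes 2
  Position 10 ')': depth becomes 1
  Position 11 ')': depth becomes 0
Maximum depth reached: 4

4


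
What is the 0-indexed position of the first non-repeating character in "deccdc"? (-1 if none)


Input: deccdc
Character frequencies:
  'c': 3
  'd': 2
  'e': 1
Scanning left to right for freq == 1:
  Position 0 ('d'): freq=2, skip
  Position 1 ('e'): unique! => answer = 1

1


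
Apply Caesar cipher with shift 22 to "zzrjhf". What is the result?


Caesar cipher: shift "zzrjhf" by 22
  'z' (pos 25) + 22 = pos 21 = 'v'
  'z' (pos 25) + 22 = pos 21 = 'v'
  'r' (pos 17) + 22 = pos 13 = 'n'
  'j' (pos 9) + 22 = pos 5 = 'f'
  'h' (pos 7) + 22 = pos 3 = 'd'
  'f' (pos 5) + 22 = pos 1 = 'b'
Result: vvnfdb

vvnfdb


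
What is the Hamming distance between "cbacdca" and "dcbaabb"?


Comparing "cbacdca" and "dcbaabb" position by position:
  Position 0: 'c' vs 'd' => differ
  Position 1: 'b' vs 'c' => differ
  Position 2: 'a' vs 'b' => differ
  Position 3: 'c' vs 'a' => differ
  Position 4: 'd' vs 'a' => differ
  Position 5: 'c' vs 'b' => differ
  Position 6: 'a' vs 'b' => differ
Total differences (Hamming distance): 7

7


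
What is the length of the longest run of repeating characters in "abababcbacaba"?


Input: "abababcbacaba"
Scanning for longest run:
  Position 1 ('b'): new char, reset run to 1
  Position 2 ('a'): new char, reset run to 1
  Position 3 ('b'): new char, reset run to 1
  Position 4 ('a'): new char, reset run to 1
  Position 5 ('b'): new char, reset run to 1
  Position 6 ('c'): new char, reset run to 1
  Position 7 ('b'): new char, reset run to 1
  Position 8 ('a'): new char, reset run to 1
  Position 9 ('c'): new char, reset run to 1
  Position 10 ('a'): new char, reset run to 1
  Position 11 ('b'): new char, reset run to 1
  Position 12 ('a'): new char, reset run to 1
Longest run: 'a' with length 1

1


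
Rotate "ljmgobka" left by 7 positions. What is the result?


Input: "ljmgobka", rotate left by 7
First 7 characters: "ljmgobk"
Remaining characters: "a"
Concatenate remaining + first: "a" + "ljmgobk" = "aljmgobk"

aljmgobk


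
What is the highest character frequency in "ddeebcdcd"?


Input: ddeebcdcd
Character counts:
  'b': 1
  'c': 2
  'd': 4
  'e': 2
Maximum frequency: 4

4


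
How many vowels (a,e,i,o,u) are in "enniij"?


Input: enniij
Checking each character:
  'e' at position 0: vowel (running total: 1)
  'n' at position 1: consonant
  'n' at position 2: consonant
  'i' at position 3: vowel (running total: 2)
  'i' at position 4: vowel (running total: 3)
  'j' at position 5: consonant
Total vowels: 3

3


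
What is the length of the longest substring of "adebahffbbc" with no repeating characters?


Input: "adebahffbbc"
Sliding window (track last position of each char):
  Position 0 ('a'): window [0,0] length 1 -- new best
  Position 1 ('d'): window [0,1] length 2 -- new best
  Position 2 ('e'): window [0,2] length 3 -- new best
  Position 3 ('b'): window [0,3] length 4 -- new best
  Position 4 ('a'): repeat (last at 0), move window start to 1
  Position 4 ('a'): window [1,4] length 4
  Position 5 ('h'): window [1,5] length 5 -- new best
  Position 6 ('f'): window [1,6] length 6 -- new best
  Position 7 ('f'): repeat (last at 6), move window start to 7
  Position 7 ('f'): window [7,7] length 1
  Position 8 ('b'): window [7,8] length 2
  Position 9 ('b'): repeat (last at 8), move window start to 9
  Position 9 ('b'): window [9,9] length 1
  Position 10 ('c'): window [9,10] length 2
Longest substring with no repeats: "debahf" with length 6

6


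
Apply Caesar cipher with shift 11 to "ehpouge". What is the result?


Caesar cipher: shift "ehpouge" by 11
  'e' (pos 4) + 11 = pos 15 = 'p'
  'h' (pos 7) + 11 = pos 18 = 's'
  'p' (pos 15) + 11 = pos 0 = 'a'
  'o' (pos 14) + 11 = pos 25 = 'z'
  'u' (pos 20) + 11 = pos 5 = 'f'
  'g' (pos 6) + 11 = pos 17 = 'r'
  'e' (pos 4) + 11 = pos 15 = 'p'
Result: psazfrp

psazfrp


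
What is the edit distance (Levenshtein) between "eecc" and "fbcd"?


Computing edit distance: "eecc" -> "fbcd"
DP table:
           f    b    c    d
      0    1    2    3    4
  e   1    1    2    3    4
  e   2    2    2    3    4
  c   3    3    3    2    3
  c   4    4    4    3    3
Edit distance = dp[4][4] = 3

3


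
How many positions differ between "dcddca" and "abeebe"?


Comparing "dcddca" and "abeebe" position by position:
  Position 0: 'd' vs 'a' => DIFFER
  Position 1: 'c' vs 'b' => DIFFER
  Position 2: 'd' vs 'e' => DIFFER
  Position 3: 'd' vs 'e' => DIFFER
  Position 4: 'c' vs 'b' => DIFFER
  Position 5: 'a' vs 'e' => DIFFER
Positions that differ: 6

6


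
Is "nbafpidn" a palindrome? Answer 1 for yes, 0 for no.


Input: nbafpidn
Reversed: ndipfabn
  Compare pos 0 ('n') with pos 7 ('n'): match
  Compare pos 1 ('b') with pos 6 ('d'): MISMATCH
  Compare pos 2 ('a') with pos 5 ('i'): MISMATCH
  Compare pos 3 ('f') with pos 4 ('p'): MISMATCH
Result: not a palindrome

0


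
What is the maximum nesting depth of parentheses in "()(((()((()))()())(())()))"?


Input: "()(((()((()))()())(())()))"
Tracking depth:
  Position 0 '(': depth becomes 1
  Position 1 ')': depth becomes 0
  Position 2 '(': depth becomes 1
  Position 3 '(': depth becomes 2
  Position 4 '(': depth becomes 3
  Position 5 '(': depth becomes 4
  Position 6 ')': depth becomes 3
  Position 7 '(': depth becomes 4
  Position 8 '(': depth becomes 5
  Position 9 '(': depth becomes 6
  Position 10 ')': depth becomes 5
  Position 11 ')': depth becomes 4
  Position 12 ')': depth becomes 3
  Position 13 '(': depth becomes 4
  Position 14 ')': depth becomes 3
  Position 15 '(': depth becomes 4
  Position 16 ')': depth becomes 3
  Position 17 ')': depth becomes 2
  Position 18 '(': depth becomes 3
  Position 19 '(': depth becomes 4
  Position 20 ')': depth becomes 3
  Position 21 ')': depth becomes 2
  Position 22 '(': depth becomes 3
  Position 23 ')': depth becomes 2
  Position 24 ')': depth becomes 1
  Position 25 ')': depth becomes 0
Maximum depth reached: 6

6


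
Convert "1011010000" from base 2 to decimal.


Input: "1011010000" in base 2
Positional expansion:
  Digit '1' (value 1) x 2^9 = 512
  Digit '0' (value 0) x 2^8 = 0
  Digit '1' (value 1) x 2^7 = 128
  Digit '1' (value 1) x 2^6 = 64
  Digit '0' (value 0) x 2^5 = 0
  Digit '1' (value 1) x 2^4 = 16
  Digit '0' (value 0) x 2^3 = 0
  Digit '0' (value 0) x 2^2 = 0
  Digit '0' (value 0) x 2^1 = 0
  Digit '0' (value 0) x 2^0 = 0
Sum = 720

720


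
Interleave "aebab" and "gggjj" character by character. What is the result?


Interleaving "aebab" and "gggjj":
  Position 0: 'a' from first, 'g' from second => "ag"
  Position 1: 'e' from first, 'g' from second => "eg"
  Position 2: 'b' from first, 'g' from second => "bg"
  Position 3: 'a' from first, 'j' from second => "aj"
  Position 4: 'b' from first, 'j' from second => "bj"
Result: agegbgajbj

agegbgajbj


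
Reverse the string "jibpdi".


Input: jibpdi
Reading characters right to left:
  Position 5: 'i'
  Position 4: 'd'
  Position 3: 'p'
  Position 2: 'b'
  Position 1: 'i'
  Position 0: 'j'
Reversed: idpbij

idpbij


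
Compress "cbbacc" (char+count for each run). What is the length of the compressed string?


Input: cbbacc
Runs:
  'c' x 1 => "c1"
  'b' x 2 => "b2"
  'a' x 1 => "a1"
  'c' x 2 => "c2"
Compressed: "c1b2a1c2"
Compressed length: 8

8


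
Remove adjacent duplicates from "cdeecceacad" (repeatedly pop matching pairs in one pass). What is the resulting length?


Input: cdeecceacad
Stack-based adjacent duplicate removal:
  Read 'c': push. Stack: c
  Read 'd': push. Stack: cd
  Read 'e': push. Stack: cde
  Read 'e': matches stack top 'e' => pop. Stack: cd
  Read 'c': push. Stack: cdc
  Read 'c': matches stack top 'c' => pop. Stack: cd
  Read 'e': push. Stack: cde
  Read 'a': push. Stack: cdea
  Read 'c': push. Stack: cdeac
  Read 'a': push. Stack: cdeaca
  Read 'd': push. Stack: cdeacad
Final stack: "cdeacad" (length 7)

7


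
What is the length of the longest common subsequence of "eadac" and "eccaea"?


LCS of "eadac" and "eccaea"
DP table:
           e    c    c    a    e    a
      0    0    0    0    0    0    0
  e   0    1    1    1    1    1    1
  a   0    1    1    1    2    2    2
  d   0    1    1    1    2    2    2
  a   0    1    1    1    2    2    3
  c   0    1    2    2    2    2    3
LCS length = dp[5][6] = 3

3


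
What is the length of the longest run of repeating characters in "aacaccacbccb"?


Input: "aacaccacbccb"
Scanning for longest run:
  Position 1 ('a'): continues run of 'a', length=2
  Position 2 ('c'): new char, reset run to 1
  Position 3 ('a'): new char, reset run to 1
  Position 4 ('c'): new char, reset run to 1
  Position 5 ('c'): continues run of 'c', length=2
  Position 6 ('a'): new char, reset run to 1
  Position 7 ('c'): new char, reset run to 1
  Position 8 ('b'): new char, reset run to 1
  Position 9 ('c'): new char, reset run to 1
  Position 10 ('c'): continues run of 'c', length=2
  Position 11 ('b'): new char, reset run to 1
Longest run: 'a' with length 2

2


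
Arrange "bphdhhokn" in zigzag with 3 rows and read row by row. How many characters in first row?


Zigzag "bphdhhokn" into 3 rows:
Placing characters:
  'b' => row 0
  'p' => row 1
  'h' => row 2
  'd' => row 1
  'h' => row 0
  'h' => row 1
  'o' => row 2
  'k' => row 1
  'n' => row 0
Rows:
  Row 0: "bhn"
  Row 1: "pdhk"
  Row 2: "ho"
First row length: 3

3


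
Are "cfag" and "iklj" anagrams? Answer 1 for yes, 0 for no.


Strings: "cfag", "iklj"
Sorted first:  acfg
Sorted second: ijkl
Differ at position 0: 'a' vs 'i' => not anagrams

0


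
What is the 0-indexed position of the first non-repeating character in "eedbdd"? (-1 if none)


Input: eedbdd
Character frequencies:
  'b': 1
  'd': 3
  'e': 2
Scanning left to right for freq == 1:
  Position 0 ('e'): freq=2, skip
  Position 1 ('e'): freq=2, skip
  Position 2 ('d'): freq=3, skip
  Position 3 ('b'): unique! => answer = 3

3


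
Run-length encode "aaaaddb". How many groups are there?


Input: aaaaddb
Scanning for consecutive runs:
  Group 1: 'a' x 4 (positions 0-3)
  Group 2: 'd' x 2 (positions 4-5)
  Group 3: 'b' x 1 (positions 6-6)
Total groups: 3

3


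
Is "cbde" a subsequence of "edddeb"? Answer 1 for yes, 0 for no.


Check if "cbde" is a subsequence of "edddeb"
Greedy scan:
  Position 0 ('e'): no match needed
  Position 1 ('d'): no match needed
  Position 2 ('d'): no match needed
  Position 3 ('d'): no match needed
  Position 4 ('e'): no match needed
  Position 5 ('b'): no match needed
Only matched 0/4 characters => not a subsequence

0


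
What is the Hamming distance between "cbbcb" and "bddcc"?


Comparing "cbbcb" and "bddcc" position by position:
  Position 0: 'c' vs 'b' => differ
  Position 1: 'b' vs 'd' => differ
  Position 2: 'b' vs 'd' => differ
  Position 3: 'c' vs 'c' => same
  Position 4: 'b' vs 'c' => differ
Total differences (Hamming distance): 4

4


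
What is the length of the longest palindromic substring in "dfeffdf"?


Input: "dfeffdf"
Checking substrings for palindromes:
  [1:4] "fef" (len 3) => palindrome
  [4:7] "fdf" (len 3) => palindrome
  [3:5] "ff" (len 2) => palindrome
Longest palindromic substring: "fef" with length 3

3


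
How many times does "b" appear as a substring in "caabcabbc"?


Searching for "b" in "caabcabbc"
Scanning each position:
  Position 0: "c" => no
  Position 1: "a" => no
  Position 2: "a" => no
  Position 3: "b" => MATCH
  Position 4: "c" => no
  Position 5: "a" => no
  Position 6: "b" => MATCH
  Position 7: "b" => MATCH
  Position 8: "c" => no
Total occurrences: 3

3


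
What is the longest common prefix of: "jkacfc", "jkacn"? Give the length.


Words: jkacfc, jkacn
  Position 0: all 'j' => match
  Position 1: all 'k' => match
  Position 2: all 'a' => match
  Position 3: all 'c' => match
  Position 4: ('f', 'n') => mismatch, stop
LCP = "jkac" (length 4)

4


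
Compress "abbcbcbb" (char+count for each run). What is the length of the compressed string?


Input: abbcbcbb
Runs:
  'a' x 1 => "a1"
  'b' x 2 => "b2"
  'c' x 1 => "c1"
  'b' x 1 => "b1"
  'c' x 1 => "c1"
  'b' x 2 => "b2"
Compressed: "a1b2c1b1c1b2"
Compressed length: 12

12


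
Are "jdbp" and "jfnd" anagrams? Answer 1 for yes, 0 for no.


Strings: "jdbp", "jfnd"
Sorted first:  bdjp
Sorted second: dfjn
Differ at position 0: 'b' vs 'd' => not anagrams

0


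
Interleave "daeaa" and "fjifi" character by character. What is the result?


Interleaving "daeaa" and "fjifi":
  Position 0: 'd' from first, 'f' from second => "df"
  Position 1: 'a' from first, 'j' from second => "aj"
  Position 2: 'e' from first, 'i' from second => "ei"
  Position 3: 'a' from first, 'f' from second => "af"
  Position 4: 'a' from first, 'i' from second => "ai"
Result: dfajeiafai

dfajeiafai


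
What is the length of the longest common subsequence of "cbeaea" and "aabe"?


LCS of "cbeaea" and "aabe"
DP table:
           a    a    b    e
      0    0    0    0    0
  c   0    0    0    0    0
  b   0    0    0    1    1
  e   0    0    0    1    2
  a   0    1    1    1    2
  e   0    1    1    1    2
  a   0    1    2    2    2
LCS length = dp[6][4] = 2

2


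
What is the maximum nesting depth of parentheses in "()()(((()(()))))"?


Input: "()()(((()(()))))"
Tracking depth:
  Position 0 '(': depth becomes 1
  Position 1 ')': depth becomes 0
  Position 2 '(': depth becomes 1
  Position 3 ')': depth becomes 0
  Position 4 '(': depth becomes 1
  Position 5 '(': depth becomes 2
  Position 6 '(': depth becomes 3
  Position 7 '(': depth becomes 4
  Position 8 ')': depth becomes 3
  Position 9 '(': depth becomes 4
  Position 10 '(': depth becomes 5
  Position 11 ')': depth becomes 4
  Position 12 ')': depth becomes 3
  Position 13 ')': depth becomes 2
  Position 14 ')': depth becomes 1
  Position 15 ')': depth becomes 0
Maximum depth reached: 5

5
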